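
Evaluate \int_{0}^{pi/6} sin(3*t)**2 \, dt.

Use the identity sin^2(3*t) = (1 - cos(6*t))/2.
An antiderivative is F(t) = t/2 - sin(6*t)/12.
Then F(pi/6) - F(0) = (pi/12) - (0) = pi/12.

pi/12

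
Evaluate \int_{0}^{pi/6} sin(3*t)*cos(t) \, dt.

5/16

Use the identity sin(3*t)cos(t) = [sin(4*t) + sin(2*t)]/2.
An antiderivative is F(t) = -cos(2*t)/4 - cos(4*t)/8.
Then F(pi/6) - F(0) = (-1/16) - (-3/8) = 5/16.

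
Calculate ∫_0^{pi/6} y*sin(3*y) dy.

Integrate by parts once (u = y, dv = sin(3*y) dy).
An antiderivative is F(y) = -y*cos(3*y)/3 + sin(3*y)/9.
Then F(pi/6) - F(0) = (1/9) - (0) = 1/9.

1/9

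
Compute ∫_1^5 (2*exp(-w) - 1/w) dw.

An antiderivative is F(w) = -log(w) - 2*exp(-w).
Then F(5) - F(1) = (-log(5) - 2*exp(-5)) - (-2*exp(-1)) = -log(5) - 2*exp(-5) + 2*exp(-1).

-log(5) - 2*exp(-5) + 2*exp(-1)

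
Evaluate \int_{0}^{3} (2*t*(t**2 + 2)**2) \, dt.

Let u = t**2 + 2, so du = 2*t dt. When t = 0, u = 2; when t = 3, u = 11.
The integral becomes ∫ u**2 du from 2 to 11, with antiderivative u**3/3.
Back in t: F(t) = (t**2 + 2)**3/3.
Then F(3) - F(0) = (1331/3) - (8/3) = 441.

441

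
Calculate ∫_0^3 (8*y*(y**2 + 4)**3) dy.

Let u = y**2 + 4, so du = 2*y dy. When y = 0, u = 4; when y = 3, u = 13.
The integral becomes 4·∫ u**3 du from 4 to 13, with antiderivative u**4.
Back in y: F(y) = (y**2 + 4)**4.
Then F(3) - F(0) = (28561) - (256) = 28305.

28305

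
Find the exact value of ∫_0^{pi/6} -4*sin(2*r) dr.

-1

An antiderivative is F(r) = 2*cos(2*r).
Then F(pi/6) - F(0) = (1) - (2) = -1.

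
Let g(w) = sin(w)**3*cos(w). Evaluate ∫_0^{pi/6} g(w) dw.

Let u = sin(w), so du = cos(w) dw. When w = 0, u = 0; when w = pi/6, u = 1/2.
The integral becomes ∫ u**3 du from 0 to 1/2, with antiderivative u**4/4.
Back in w: F(w) = sin(w)**4/4.
Then F(pi/6) - F(0) = (1/64) - (0) = 1/64.

1/64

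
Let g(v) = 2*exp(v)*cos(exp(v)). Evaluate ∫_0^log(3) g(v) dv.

Let u = exp(v), so du = exp(v) dv. When v = 0, u = 1; when v = log(3), u = 3.
The integral becomes 2·∫ cos(u) du from 1 to 3, with antiderivative 2*sin(u).
Back in v: F(v) = 2*sin(exp(v)).
Then F(log(3)) - F(0) = (2*sin(3)) - (2*sin(1)) = -2*sin(1) + 2*sin(3).

-2*sin(1) + 2*sin(3)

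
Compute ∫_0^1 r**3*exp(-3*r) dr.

Integrate by parts 3 times (u = r^3, dv = exp(-3*r) dr).
An antiderivative is F(r) = (-9*r**3 - 9*r**2 - 6*r - 2)*exp(-3*r)/27.
Then F(1) - F(0) = (-26*exp(-3)/27) - (-2/27) = 2/27 - 26*exp(-3)/27.

2/27 - 26*exp(-3)/27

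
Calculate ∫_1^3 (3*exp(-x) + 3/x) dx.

-3*exp(-3) + 3*exp(-1) + 3*log(3)

An antiderivative is F(x) = 3*log(x) - 3*exp(-x).
Then F(3) - F(1) = (-3*exp(-3) + 3*log(3)) - (-3*exp(-1)) = -3*exp(-3) + 3*exp(-1) + 3*log(3).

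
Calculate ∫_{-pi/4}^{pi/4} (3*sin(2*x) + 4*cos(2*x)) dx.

4

An antiderivative is F(x) = 2*sin(2*x) - 3*cos(2*x)/2.
Then F(pi/4) - F(-pi/4) = (2) - (-2) = 4.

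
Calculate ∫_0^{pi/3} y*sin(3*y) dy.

pi/9

Integrate by parts once (u = y, dv = sin(3*y) dy).
An antiderivative is F(y) = -y*cos(3*y)/3 + sin(3*y)/9.
Then F(pi/3) - F(0) = (pi/9) - (0) = pi/9.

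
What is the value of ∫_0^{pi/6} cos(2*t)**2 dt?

sqrt(3)/16 + pi/12

Use the identity cos^2(2*t) = (1 + cos(4*t))/2.
An antiderivative is F(t) = t/2 + sin(4*t)/8.
Then F(pi/6) - F(0) = (sqrt(3)/16 + pi/12) - (0) = sqrt(3)/16 + pi/12.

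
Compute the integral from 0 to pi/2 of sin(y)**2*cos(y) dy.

1/3

Let u = sin(y), so du = cos(y) dy. When y = 0, u = 0; when y = pi/2, u = 1.
The integral becomes ∫ u**2 du from 0 to 1, with antiderivative u**3/3.
Back in y: F(y) = sin(y)**3/3.
Then F(pi/2) - F(0) = (1/3) - (0) = 1/3.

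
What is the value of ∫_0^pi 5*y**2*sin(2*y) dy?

-5*pi**2/2

Integrate by parts twice (u = y^2, dv = 5*sin(2*y) dy).
An antiderivative is F(y) = -5*y**2*cos(2*y)/2 + 5*y*sin(2*y)/2 + 5*cos(2*y)/4.
Then F(pi) - F(0) = (5/4 - 5*pi**2/2) - (5/4) = -5*pi**2/2.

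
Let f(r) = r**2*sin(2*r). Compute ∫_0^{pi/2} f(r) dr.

-1/2 + pi**2/8

Integrate by parts twice (u = r^2, dv = sin(2*r) dr).
An antiderivative is F(r) = -r**2*cos(2*r)/2 + r*sin(2*r)/2 + cos(2*r)/4.
Then F(pi/2) - F(0) = (-1/4 + pi**2/8) - (1/4) = -1/2 + pi**2/8.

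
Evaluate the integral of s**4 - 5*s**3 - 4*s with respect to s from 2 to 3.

By the power rule, an antiderivative is F(s) = s**5/5 - 5*s**4/4 - 2*s**2.
Then F(3) - F(2) = (-1413/20) - (-108/5) = -981/20.

-981/20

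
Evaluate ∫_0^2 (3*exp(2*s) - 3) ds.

An antiderivative is F(s) = 3*exp(2*s)/2 - 3*s.
Then F(2) - F(0) = (-6 + 3*exp(4)/2) - (3/2) = -15/2 + 3*exp(4)/2.

-15/2 + 3*exp(4)/2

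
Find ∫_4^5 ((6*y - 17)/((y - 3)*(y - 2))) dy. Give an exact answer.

-4*log(2) + 5*log(3)

Factor the denominator: y**2 - 5*y + 6 = (y - 2)(y - 3).
Partial fractions: (6*y - 17)/((y - 3)*(y - 2)) = 5/(y - 2) + 1/(y - 3).
An antiderivative is F(y) = log(y - 3) + 5*log(y - 2).
Then F(5) - F(4) = (log(2) + 5*log(3)) - (log(32)) = -4*log(2) + 5*log(3).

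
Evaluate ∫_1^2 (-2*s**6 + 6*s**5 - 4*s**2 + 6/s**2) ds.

428/21

By the power rule, an antiderivative is F(s) = -2*s**7/7 + s**6 - 4*s**3/3 - 6/s.
Then F(2) - F(1) = (289/21) - (-139/21) = 428/21.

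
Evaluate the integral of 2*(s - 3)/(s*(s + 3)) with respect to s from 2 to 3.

Factor the denominator: s**2 + 3*s = (s + 3)s.
Partial fractions: 2*(s - 3)/(s*(s + 3)) = 4/(s + 3) - 2/s.
An antiderivative is F(s) = -2*log(s) + 4*log(s + 3).
Then F(3) - F(2) = (2*log(3) + 4*log(2)) - (-2*log(2) + 4*log(5)) = -4*log(5) + 2*log(3) + 6*log(2).

-4*log(5) + 2*log(3) + 6*log(2)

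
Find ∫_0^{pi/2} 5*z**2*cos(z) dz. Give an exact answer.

-10 + 5*pi**2/4

Integrate by parts twice (u = z^2, dv = 5*cos(z) dz).
An antiderivative is F(z) = 5*z**2*sin(z) + 10*z*cos(z) - 10*sin(z).
Then F(pi/2) - F(0) = (-10 + 5*pi**2/4) - (0) = -10 + 5*pi**2/4.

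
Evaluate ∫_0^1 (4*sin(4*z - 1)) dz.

Let u = 4*z - 1, so du = 4 dz. When z = 0, u = -1; when z = 1, u = 3.
The integral becomes ∫ sin(u) du from -1 to 3, with antiderivative -cos(u).
Back in z: F(z) = -cos(4*z - 1).
Then F(1) - F(0) = (-cos(3)) - (-cos(1)) = cos(1) - cos(3).

cos(1) - cos(3)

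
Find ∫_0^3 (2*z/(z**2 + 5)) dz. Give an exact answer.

log(14/5)

Let u = z**2 + 5, so du = 2*z dz. When z = 0, u = 5; when z = 3, u = 14.
The integral becomes ∫ 1/u du from 5 to 14, with antiderivative log(u).
Back in z: F(z) = log(z**2 + 5).
Then F(3) - F(0) = (log(14)) - (log(5)) = log(14/5).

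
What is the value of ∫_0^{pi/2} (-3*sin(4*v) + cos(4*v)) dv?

An antiderivative is F(v) = sin(4*v)/4 + 3*cos(4*v)/4.
Then F(pi/2) - F(0) = (3/4) - (3/4) = 0.

0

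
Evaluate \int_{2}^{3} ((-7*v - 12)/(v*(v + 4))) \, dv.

Factor the denominator: v**2 + 4*v = (v + 4)v.
Partial fractions: (-7*v - 12)/(v*(v + 4)) = -4/(v + 4) - 3/v.
An antiderivative is F(v) = -3*log(v) - 4*log(v + 4).
Then F(3) - F(2) = (-4*log(7) - 3*log(3)) - (-7*log(2) - 4*log(3)) = -4*log(7) + log(3) + 7*log(2).

-4*log(7) + log(3) + 7*log(2)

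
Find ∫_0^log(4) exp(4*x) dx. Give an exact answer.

Let u = exp(x), so du = exp(x) dx. When x = 0, u = 1; when x = log(4), u = 4.
The integral becomes ∫ u**3 du from 1 to 4, with antiderivative u**4/4.
Back in x: F(x) = exp(4*x)/4.
Then F(log(4)) - F(0) = (64) - (1/4) = 255/4.

255/4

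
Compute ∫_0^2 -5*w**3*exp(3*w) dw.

Integrate by parts 3 times (u = w^3, dv = -5*exp(3*w) dw).
An antiderivative is F(w) = (-45*w**3 + 45*w**2 - 30*w + 10)*exp(3*w)/27.
Then F(2) - F(0) = (-230*exp(6)/27) - (10/27) = -230*exp(6)/27 - 10/27.

-230*exp(6)/27 - 10/27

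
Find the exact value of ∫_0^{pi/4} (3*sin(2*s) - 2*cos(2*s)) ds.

An antiderivative is F(s) = -sin(2*s) - 3*cos(2*s)/2.
Then F(pi/4) - F(0) = (-1) - (-3/2) = 1/2.

1/2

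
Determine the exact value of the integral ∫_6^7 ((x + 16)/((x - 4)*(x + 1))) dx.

-13*log(2) + 4*log(3) + 3*log(7)

Factor the denominator: x**2 - 3*x - 4 = (x + 1)(x - 4).
Partial fractions: (x + 16)/((x - 4)*(x + 1)) = -3/(x + 1) + 4/(x - 4).
An antiderivative is F(x) = 4*log(x - 4) - 3*log(x + 1).
Then F(7) - F(6) = (-9*log(2) + 4*log(3)) - (-3*log(7) + 4*log(2)) = -13*log(2) + 4*log(3) + 3*log(7).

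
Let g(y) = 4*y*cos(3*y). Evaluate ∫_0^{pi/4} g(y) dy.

Integrate by parts once (u = y, dv = 4*cos(3*y) dy).
An antiderivative is F(y) = 4*y*sin(3*y)/3 + 4*cos(3*y)/9.
Then F(pi/4) - F(0) = (sqrt(2)*(-4 + 3*pi)/18) - (4/9) = -4/9 - 2*sqrt(2)/9 + sqrt(2)*pi/6.

-4/9 - 2*sqrt(2)/9 + sqrt(2)*pi/6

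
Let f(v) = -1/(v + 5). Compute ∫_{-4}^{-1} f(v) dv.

An antiderivative is F(v) = -log(v + 5).
Then F(-1) - F(-4) = (-log(4)) - (0) = -log(4).

-log(4)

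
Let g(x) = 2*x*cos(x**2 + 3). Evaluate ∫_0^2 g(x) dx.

-sin(3) + sin(7)

Let u = x**2 + 3, so du = 2*x dx. When x = 0, u = 3; when x = 2, u = 7.
The integral becomes ∫ cos(u) du from 3 to 7, with antiderivative sin(u).
Back in x: F(x) = sin(x**2 + 3).
Then F(2) - F(0) = (sin(7)) - (sin(3)) = -sin(3) + sin(7).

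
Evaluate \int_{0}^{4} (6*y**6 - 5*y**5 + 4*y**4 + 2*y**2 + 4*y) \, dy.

By the power rule, an antiderivative is F(y) = 6*y**7/7 - 5*y**6/6 + 4*y**5/5 + 2*y**3/3 + 2*y**2.
Then F(4) - F(0) = (1210016/105) - (0) = 1210016/105.

1210016/105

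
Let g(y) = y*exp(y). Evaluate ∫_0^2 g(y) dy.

1 + exp(2)

Integrate by parts once (u = y, dv = exp(y) dy).
An antiderivative is F(y) = (y - 1)*exp(y).
Then F(2) - F(0) = (exp(2)) - (-1) = 1 + exp(2).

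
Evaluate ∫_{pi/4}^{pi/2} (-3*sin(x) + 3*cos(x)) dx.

3 - 3*sqrt(2)

An antiderivative is F(x) = 3*sin(x) + 3*cos(x).
Then F(pi/2) - F(pi/4) = (3) - (3*sqrt(2)) = 3 - 3*sqrt(2).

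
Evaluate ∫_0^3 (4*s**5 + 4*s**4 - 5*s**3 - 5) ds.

By the power rule, an antiderivative is F(s) = 2*s**6/3 + 4*s**5/5 - 5*s**4/4 - 5*s.
Then F(3) - F(0) = (11283/20) - (0) = 11283/20.

11283/20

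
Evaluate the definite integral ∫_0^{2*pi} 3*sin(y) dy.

0

An antiderivative is F(y) = -3*cos(y).
Then F(2*pi) - F(0) = (-3) - (-3) = 0.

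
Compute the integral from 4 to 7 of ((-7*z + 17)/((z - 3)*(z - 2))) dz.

-3*log(5) - 5*log(2)

Factor the denominator: z**2 - 5*z + 6 = (z - 2)(z - 3).
Partial fractions: (-7*z + 17)/((z - 3)*(z - 2)) = -3/(z - 2) - 4/(z - 3).
An antiderivative is F(z) = -4*log(z - 3) - 3*log(z - 2).
Then F(7) - F(4) = (-8*log(2) - 3*log(5)) - (-log(8)) = -3*log(5) - 5*log(2).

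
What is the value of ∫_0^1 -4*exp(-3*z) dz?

An antiderivative is F(z) = 4*exp(-3*z)/3.
Then F(1) - F(0) = (4*exp(-3)/3) - (4/3) = -4/3 + 4*exp(-3)/3.

-4/3 + 4*exp(-3)/3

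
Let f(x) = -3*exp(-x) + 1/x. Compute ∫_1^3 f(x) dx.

-3*exp(-1) + 3*exp(-3) + log(3)

An antiderivative is F(x) = log(x) + 3*exp(-x).
Then F(3) - F(1) = (3*exp(-3) + log(3)) - (3*exp(-1)) = -3*exp(-1) + 3*exp(-3) + log(3).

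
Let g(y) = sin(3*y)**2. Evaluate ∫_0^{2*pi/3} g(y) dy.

Use the identity sin^2(3*y) = (1 - cos(6*y))/2.
An antiderivative is F(y) = y/2 - sin(6*y)/12.
Then F(2*pi/3) - F(0) = (pi/3) - (0) = pi/3.

pi/3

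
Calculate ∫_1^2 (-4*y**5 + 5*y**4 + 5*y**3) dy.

31/4

By the power rule, an antiderivative is F(y) = -2*y**6/3 + y**5 + 5*y**4/4.
Then F(2) - F(1) = (28/3) - (19/12) = 31/4.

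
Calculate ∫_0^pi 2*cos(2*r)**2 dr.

pi

Use the identity cos^2(2*r) = (1 + cos(4*r))/2.
An antiderivative is F(r) = r + sin(4*r)/4.
Then F(pi) - F(0) = (pi) - (0) = pi.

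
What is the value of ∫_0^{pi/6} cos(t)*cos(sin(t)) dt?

sin(1/2)

Let u = sin(t), so du = cos(t) dt. When t = 0, u = 0; when t = pi/6, u = 1/2.
The integral becomes ∫ cos(u) du from 0 to 1/2, with antiderivative sin(u).
Back in t: F(t) = sin(sin(t)).
Then F(pi/6) - F(0) = (sin(1/2)) - (0) = sin(1/2).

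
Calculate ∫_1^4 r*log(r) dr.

-15/4 + 16*log(2)

Integrate by parts once (u = ln r, dv = r dr).
An antiderivative is F(r) = r**2*(2*log(r) - 1)/4.
Then F(4) - F(1) = (-4 + 16*log(2)) - (-1/4) = -15/4 + 16*log(2).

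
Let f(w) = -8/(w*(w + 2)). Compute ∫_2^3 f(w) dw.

-4*log(3) - 4*log(2) + 4*log(5)

Factor the denominator: w**2 + 2*w = (w + 2)w.
Partial fractions: -8/(w*(w + 2)) = 4/(w + 2) - 4/w.
An antiderivative is F(w) = -4*log(w) + 4*log(w + 2).
Then F(3) - F(2) = (-4*log(3) + 4*log(5)) - (log(16)) = -4*log(3) - 4*log(2) + 4*log(5).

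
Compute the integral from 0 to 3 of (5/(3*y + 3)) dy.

An antiderivative is F(y) = 5*log(3*y + 3)/3.
Then F(3) - F(0) = (5*log(12)/3) - (5*log(3)/3) = 10*log(2)/3.

10*log(2)/3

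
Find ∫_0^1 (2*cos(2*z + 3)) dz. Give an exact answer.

sin(5) - sin(3)

Let u = 2*z + 3, so du = 2 dz. When z = 0, u = 3; when z = 1, u = 5.
The integral becomes ∫ cos(u) du from 3 to 5, with antiderivative sin(u).
Back in z: F(z) = sin(2*z + 3).
Then F(1) - F(0) = (sin(5)) - (sin(3)) = sin(5) - sin(3).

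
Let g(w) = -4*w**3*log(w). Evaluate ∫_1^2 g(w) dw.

Integrate by parts once (u = ln w, dv = -4*w**3 dw).
An antiderivative is F(w) = -w**4*(4*log(w) - 1)/4.
Then F(2) - F(1) = (4 - 16*log(2)) - (1/4) = 15/4 - 16*log(2).

15/4 - 16*log(2)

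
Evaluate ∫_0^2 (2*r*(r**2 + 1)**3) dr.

Let u = r**2 + 1, so du = 2*r dr. When r = 0, u = 1; when r = 2, u = 5.
The integral becomes ∫ u**3 du from 1 to 5, with antiderivative u**4/4.
Back in r: F(r) = (r**2 + 1)**4/4.
Then F(2) - F(0) = (625/4) - (1/4) = 156.

156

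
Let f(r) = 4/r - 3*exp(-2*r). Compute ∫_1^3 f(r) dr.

-3*exp(-2)/2 + 3*exp(-6)/2 + 4*log(3)

An antiderivative is F(r) = 4*log(r) + 3*exp(-2*r)/2.
Then F(3) - F(1) = (3*exp(-6)/2 + 4*log(3)) - (3*exp(-2)/2) = -3*exp(-2)/2 + 3*exp(-6)/2 + 4*log(3).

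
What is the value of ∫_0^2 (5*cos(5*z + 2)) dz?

-sin(2) + sin(12)

Let u = 5*z + 2, so du = 5 dz. When z = 0, u = 2; when z = 2, u = 12.
The integral becomes ∫ cos(u) du from 2 to 12, with antiderivative sin(u).
Back in z: F(z) = sin(5*z + 2).
Then F(2) - F(0) = (sin(12)) - (sin(2)) = -sin(2) + sin(12).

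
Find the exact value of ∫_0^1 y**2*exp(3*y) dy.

-2/27 + 5*exp(3)/27

Integrate by parts twice (u = y^2, dv = exp(3*y) dy).
An antiderivative is F(y) = (9*y**2 - 6*y + 2)*exp(3*y)/27.
Then F(1) - F(0) = (5*exp(3)/27) - (2/27) = -2/27 + 5*exp(3)/27.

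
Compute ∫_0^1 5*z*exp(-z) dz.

5 - 10*exp(-1)

Integrate by parts once (u = z, dv = 5*exp(-z) dz).
An antiderivative is F(z) = (-5*z - 5)*exp(-z).
Then F(1) - F(0) = (-10*exp(-1)) - (-5) = 5 - 10*exp(-1).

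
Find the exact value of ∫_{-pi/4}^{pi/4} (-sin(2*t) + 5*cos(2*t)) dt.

An antiderivative is F(t) = 5*sin(2*t)/2 + cos(2*t)/2.
Then F(pi/4) - F(-pi/4) = (5/2) - (-5/2) = 5.

5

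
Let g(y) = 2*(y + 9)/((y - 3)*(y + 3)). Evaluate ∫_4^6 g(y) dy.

Factor the denominator: y**2 - 9 = (y + 3)(y - 3).
Partial fractions: 2*(y + 9)/((y - 3)*(y + 3)) = -2/(y + 3) + 4/(y - 3).
An antiderivative is F(y) = 4*log(y - 3) - 2*log(y + 3).
Then F(6) - F(4) = (0) - (-log(49)) = log(49).

log(49)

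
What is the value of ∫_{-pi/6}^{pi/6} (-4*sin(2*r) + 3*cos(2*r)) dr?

An antiderivative is F(r) = 3*sin(2*r)/2 + 2*cos(2*r).
Then F(pi/6) - F(-pi/6) = (1 + 3*sqrt(3)/4) - (1 - 3*sqrt(3)/4) = 3*sqrt(3)/2.

3*sqrt(3)/2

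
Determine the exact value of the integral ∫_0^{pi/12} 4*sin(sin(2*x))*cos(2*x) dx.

Let u = sin(2*x), so du = 2*cos(2*x) dx. When x = 0, u = 0; when x = pi/12, u = 1/2.
The integral becomes 2·∫ sin(u) du from 0 to 1/2, with antiderivative -2*cos(u).
Back in x: F(x) = -2*cos(sin(2*x)).
Then F(pi/12) - F(0) = (-2*cos(1/2)) - (-2) = 2 - 2*cos(1/2).

2 - 2*cos(1/2)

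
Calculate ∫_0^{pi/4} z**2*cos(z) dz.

sqrt(2)*(-32 + pi**2 + 8*pi)/32

Integrate by parts twice (u = z^2, dv = cos(z) dz).
An antiderivative is F(z) = z**2*sin(z) + 2*z*cos(z) - 2*sin(z).
Then F(pi/4) - F(0) = (sqrt(2)*(-32 + pi**2 + 8*pi)/32) - (0) = sqrt(2)*(-32 + pi**2 + 8*pi)/32.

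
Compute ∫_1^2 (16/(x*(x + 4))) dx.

-4*log(3) + 4*log(5)

Factor the denominator: x**2 + 4*x = (x + 4)x.
Partial fractions: 16/(x*(x + 4)) = -4/(x + 4) + 4/x.
An antiderivative is F(x) = 4*log(x) - 4*log(x + 4).
Then F(2) - F(1) = (-log(81)) - (-4*log(5)) = -4*log(3) + 4*log(5).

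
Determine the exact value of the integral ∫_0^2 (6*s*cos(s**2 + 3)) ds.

Let u = s**2 + 3, so du = 2*s ds. When s = 0, u = 3; when s = 2, u = 7.
The integral becomes 3·∫ cos(u) du from 3 to 7, with antiderivative 3*sin(u).
Back in s: F(s) = 3*sin(s**2 + 3).
Then F(2) - F(0) = (3*sin(7)) - (3*sin(3)) = -3*sin(3) + 3*sin(7).

-3*sin(3) + 3*sin(7)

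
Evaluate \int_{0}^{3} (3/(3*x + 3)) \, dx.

Let u = 3*x + 3, so du = 3 dx. When x = 0, u = 3; when x = 3, u = 12.
The integral becomes ∫ 1/u du from 3 to 12, with antiderivative log(u).
Back in x: F(x) = log(3*x + 3).
Then F(3) - F(0) = (log(12)) - (log(3)) = log(4).

log(4)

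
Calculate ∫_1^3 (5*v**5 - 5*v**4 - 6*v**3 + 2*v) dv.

758/3

By the power rule, an antiderivative is F(v) = 5*v**6/6 - v**5 - 3*v**4/2 + v**2.
Then F(3) - F(1) = (252) - (-2/3) = 758/3.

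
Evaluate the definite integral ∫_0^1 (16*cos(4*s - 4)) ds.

4*sin(4)

Let u = 4*s - 4, so du = 4 ds. When s = 0, u = -4; when s = 1, u = 0.
The integral becomes 4·∫ cos(u) du from -4 to 0, with antiderivative 4*sin(u).
Back in s: F(s) = 4*sin(4*s - 4).
Then F(1) - F(0) = (0) - (-4*sin(4)) = 4*sin(4).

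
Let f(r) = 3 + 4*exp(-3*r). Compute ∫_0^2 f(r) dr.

An antiderivative is F(r) = 3*r - 4*exp(-3*r)/3.
Then F(2) - F(0) = (6 - 4*exp(-6)/3) - (-4/3) = 22/3 - 4*exp(-6)/3.

22/3 - 4*exp(-6)/3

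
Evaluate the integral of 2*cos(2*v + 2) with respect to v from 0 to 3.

Let u = 2*v + 2, so du = 2 dv. When v = 0, u = 2; when v = 3, u = 8.
The integral becomes ∫ cos(u) du from 2 to 8, with antiderivative sin(u).
Back in v: F(v) = sin(2*v + 2).
Then F(3) - F(0) = (sin(8)) - (sin(2)) = -sin(2) + sin(8).

-sin(2) + sin(8)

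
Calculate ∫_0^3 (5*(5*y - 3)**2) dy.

585

Let u = 5*y - 3, so du = 5 dy. When y = 0, u = -3; when y = 3, u = 12.
The integral becomes ∫ u**2 du from -3 to 12, with antiderivative u**3/3.
Back in y: F(y) = (5*y - 3)**3/3.
Then F(3) - F(0) = (576) - (-9) = 585.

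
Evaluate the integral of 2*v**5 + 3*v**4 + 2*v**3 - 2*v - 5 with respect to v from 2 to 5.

By the power rule, an antiderivative is F(v) = v**6/3 + 3*v**5/5 + v**4/2 - v**2 - 5*v.
Then F(5) - F(2) = (44075/6) - (518/15) = 73113/10.

73113/10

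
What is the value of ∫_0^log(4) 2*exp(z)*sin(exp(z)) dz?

2*cos(1) - 2*cos(4)

Let u = exp(z), so du = exp(z) dz. When z = 0, u = 1; when z = log(4), u = 4.
The integral becomes 2·∫ sin(u) du from 1 to 4, with antiderivative -2*cos(u).
Back in z: F(z) = -2*cos(exp(z)).
Then F(log(4)) - F(0) = (-2*cos(4)) - (-2*cos(1)) = 2*cos(1) - 2*cos(4).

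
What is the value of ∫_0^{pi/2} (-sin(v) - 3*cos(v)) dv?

-4

An antiderivative is F(v) = -3*sin(v) + cos(v).
Then F(pi/2) - F(0) = (-3) - (1) = -4.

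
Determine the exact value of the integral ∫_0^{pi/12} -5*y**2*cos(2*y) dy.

-5*sqrt(3)*pi/48 - 5*pi**2/576 + 5/8

Integrate by parts twice (u = y^2, dv = -5*cos(2*y) dy).
An antiderivative is F(y) = -5*y**2*sin(2*y)/2 - 5*y*cos(2*y)/2 + 5*sin(2*y)/4.
Then F(pi/12) - F(0) = (-5*sqrt(3)*pi/48 - 5*pi**2/576 + 5/8) - (0) = -5*sqrt(3)*pi/48 - 5*pi**2/576 + 5/8.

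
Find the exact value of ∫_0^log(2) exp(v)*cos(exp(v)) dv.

-sin(1) + sin(2)

Let u = exp(v), so du = exp(v) dv. When v = 0, u = 1; when v = log(2), u = 2.
The integral becomes ∫ cos(u) du from 1 to 2, with antiderivative sin(u).
Back in v: F(v) = sin(exp(v)).
Then F(log(2)) - F(0) = (sin(2)) - (sin(1)) = -sin(1) + sin(2).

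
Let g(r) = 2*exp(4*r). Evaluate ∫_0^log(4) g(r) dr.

255/2

Let u = exp(r), so du = exp(r) dr. When r = 0, u = 1; when r = log(4), u = 4.
The integral becomes 2·∫ u**3 du from 1 to 4, with antiderivative u**4/2.
Back in r: F(r) = exp(4*r)/2.
Then F(log(4)) - F(0) = (128) - (1/2) = 255/2.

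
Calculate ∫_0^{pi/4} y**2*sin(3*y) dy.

-2/27 - sqrt(2)/27 + sqrt(2)*pi/36 + sqrt(2)*pi**2/96

Integrate by parts twice (u = y^2, dv = sin(3*y) dy).
An antiderivative is F(y) = -y**2*cos(3*y)/3 + 2*y*sin(3*y)/9 + 2*cos(3*y)/27.
Then F(pi/4) - F(0) = (sqrt(2)*(-32 + 24*pi + 9*pi**2)/864) - (2/27) = -2/27 - sqrt(2)/27 + sqrt(2)*pi/36 + sqrt(2)*pi**2/96.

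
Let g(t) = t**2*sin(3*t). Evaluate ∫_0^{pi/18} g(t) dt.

-2/27 - sqrt(3)*pi**2/1944 + pi/162 + sqrt(3)/27

Integrate by parts twice (u = t^2, dv = sin(3*t) dt).
An antiderivative is F(t) = -t**2*cos(3*t)/3 + 2*t*sin(3*t)/9 + 2*cos(3*t)/27.
Then F(pi/18) - F(0) = (-sqrt(3)*pi**2/1944 + pi/162 + sqrt(3)/27) - (2/27) = -2/27 - sqrt(3)*pi**2/1944 + pi/162 + sqrt(3)/27.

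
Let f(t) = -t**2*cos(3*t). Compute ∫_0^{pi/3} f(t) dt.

Integrate by parts twice (u = t^2, dv = -cos(3*t) dt).
An antiderivative is F(t) = -t**2*sin(3*t)/3 - 2*t*cos(3*t)/9 + 2*sin(3*t)/27.
Then F(pi/3) - F(0) = (2*pi/27) - (0) = 2*pi/27.

2*pi/27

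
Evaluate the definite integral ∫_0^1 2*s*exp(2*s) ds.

1/2 + exp(2)/2

Integrate by parts once (u = s, dv = 2*exp(2*s) ds).
An antiderivative is F(s) = (2*s - 1)*exp(2*s)/2.
Then F(1) - F(0) = (exp(2)/2) - (-1/2) = 1/2 + exp(2)/2.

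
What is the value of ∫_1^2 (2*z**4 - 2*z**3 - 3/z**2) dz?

By the power rule, an antiderivative is F(z) = 2*z**5/5 - z**4/2 + 3/z.
Then F(2) - F(1) = (63/10) - (29/10) = 17/5.

17/5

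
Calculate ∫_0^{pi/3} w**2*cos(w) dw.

Integrate by parts twice (u = w^2, dv = cos(w) dw).
An antiderivative is F(w) = w**2*sin(w) + 2*w*cos(w) - 2*sin(w).
Then F(pi/3) - F(0) = (-sqrt(3) + sqrt(3)*pi**2/18 + pi/3) - (0) = -sqrt(3) + sqrt(3)*pi**2/18 + pi/3.

-sqrt(3) + sqrt(3)*pi**2/18 + pi/3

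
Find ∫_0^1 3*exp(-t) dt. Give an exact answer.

An antiderivative is F(t) = -3*exp(-t).
Then F(1) - F(0) = (-3*exp(-1)) - (-3) = 3 - 3*exp(-1).

3 - 3*exp(-1)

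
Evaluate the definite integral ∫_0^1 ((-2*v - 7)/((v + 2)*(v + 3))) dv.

Factor the denominator: v**2 + 5*v + 6 = (v + 3)(v + 2).
Partial fractions: (-2*v - 7)/((v + 2)*(v + 3)) = 1/(v + 3) - 3/(v + 2).
An antiderivative is F(v) = -3*log(v + 2) + log(v + 3).
Then F(1) - F(0) = (log(4/27)) - (log(3/8)) = log(32/81).

log(32/81)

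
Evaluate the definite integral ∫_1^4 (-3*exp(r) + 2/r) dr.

An antiderivative is F(r) = -3*exp(r) + 2*log(r).
Then F(4) - F(1) = (-3*exp(4) + log(16)) - (-3*exp(1)) = -3*exp(4) + log(16) + 3*exp(1).

-3*exp(4) + log(16) + 3*exp(1)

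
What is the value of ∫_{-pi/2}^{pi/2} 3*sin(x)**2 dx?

Use the identity sin^2(x) = (1 - cos(2*x))/2.
An antiderivative is F(x) = 3*x/2 - 3*sin(2*x)/4.
Then F(pi/2) - F(-pi/2) = (3*pi/4) - (-3*pi/4) = 3*pi/2.

3*pi/2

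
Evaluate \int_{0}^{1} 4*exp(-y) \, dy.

An antiderivative is F(y) = -4*exp(-y).
Then F(1) - F(0) = (-4*exp(-1)) - (-4) = 4 - 4*exp(-1).

4 - 4*exp(-1)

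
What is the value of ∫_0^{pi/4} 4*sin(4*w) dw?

2

An antiderivative is F(w) = -cos(4*w).
Then F(pi/4) - F(0) = (1) - (-1) = 2.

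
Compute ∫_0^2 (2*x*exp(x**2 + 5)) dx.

-exp(5) + exp(9)

Let u = x**2 + 5, so du = 2*x dx. When x = 0, u = 5; when x = 2, u = 9.
The integral becomes ∫ exp(u) du from 5 to 9, with antiderivative exp(u).
Back in x: F(x) = exp(x**2 + 5).
Then F(2) - F(0) = (exp(9)) - (exp(5)) = -exp(5) + exp(9).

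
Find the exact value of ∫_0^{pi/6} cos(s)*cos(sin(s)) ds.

Let u = sin(s), so du = cos(s) ds. When s = 0, u = 0; when s = pi/6, u = 1/2.
The integral becomes ∫ cos(u) du from 0 to 1/2, with antiderivative sin(u).
Back in s: F(s) = sin(sin(s)).
Then F(pi/6) - F(0) = (sin(1/2)) - (0) = sin(1/2).

sin(1/2)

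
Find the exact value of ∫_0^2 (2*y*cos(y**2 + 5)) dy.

Let u = y**2 + 5, so du = 2*y dy. When y = 0, u = 5; when y = 2, u = 9.
The integral becomes ∫ cos(u) du from 5 to 9, with antiderivative sin(u).
Back in y: F(y) = sin(y**2 + 5).
Then F(2) - F(0) = (sin(9)) - (sin(5)) = sin(9) - sin(5).

sin(9) - sin(5)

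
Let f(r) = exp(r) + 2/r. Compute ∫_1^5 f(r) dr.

An antiderivative is F(r) = exp(r) + 2*log(r).
Then F(5) - F(1) = (log(25) + exp(5)) - (exp(1)) = -exp(1) + log(25) + exp(5).

-exp(1) + log(25) + exp(5)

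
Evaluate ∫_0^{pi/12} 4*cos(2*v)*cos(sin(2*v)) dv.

Let u = sin(2*v), so du = 2*cos(2*v) dv. When v = 0, u = 0; when v = pi/12, u = 1/2.
The integral becomes 2·∫ cos(u) du from 0 to 1/2, with antiderivative 2*sin(u).
Back in v: F(v) = 2*sin(sin(2*v)).
Then F(pi/12) - F(0) = (2*sin(1/2)) - (0) = 2*sin(1/2).

2*sin(1/2)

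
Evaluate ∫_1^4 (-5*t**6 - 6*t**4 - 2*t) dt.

By the power rule, an antiderivative is F(t) = -5*t**7/7 - 6*t**5/5 - t**2.
Then F(4) - F(1) = (-453168/35) - (-102/35) = -453066/35.

-453066/35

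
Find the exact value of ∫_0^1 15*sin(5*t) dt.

Let u = 5*t, so du = 5 dt. When t = 0, u = 0; when t = 1, u = 5.
The integral becomes 3·∫ sin(u) du from 0 to 5, with antiderivative -3*cos(u).
Back in t: F(t) = -3*cos(5*t).
Then F(1) - F(0) = (-3*cos(5)) - (-3) = 3 - 3*cos(5).

3 - 3*cos(5)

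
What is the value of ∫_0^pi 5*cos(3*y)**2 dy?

Use the identity cos^2(3*y) = (1 + cos(6*y))/2.
An antiderivative is F(y) = 5*y/2 + 5*sin(6*y)/12.
Then F(pi) - F(0) = (5*pi/2) - (0) = 5*pi/2.

5*pi/2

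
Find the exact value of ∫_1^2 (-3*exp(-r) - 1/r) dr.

An antiderivative is F(r) = -log(r) + 3*exp(-r).
Then F(2) - F(1) = (-log(2) + 3*exp(-2)) - (3*exp(-1)) = -3*exp(-1) - log(2) + 3*exp(-2).

-3*exp(-1) - log(2) + 3*exp(-2)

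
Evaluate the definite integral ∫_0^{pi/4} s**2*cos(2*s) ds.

-1/4 + pi**2/32

Integrate by parts twice (u = s^2, dv = cos(2*s) ds).
An antiderivative is F(s) = s**2*sin(2*s)/2 + s*cos(2*s)/2 - sin(2*s)/4.
Then F(pi/4) - F(0) = (-1/4 + pi**2/32) - (0) = -1/4 + pi**2/32.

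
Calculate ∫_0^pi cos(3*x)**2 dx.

Use the identity cos^2(3*x) = (1 + cos(6*x))/2.
An antiderivative is F(x) = x/2 + sin(6*x)/12.
Then F(pi) - F(0) = (pi/2) - (0) = pi/2.

pi/2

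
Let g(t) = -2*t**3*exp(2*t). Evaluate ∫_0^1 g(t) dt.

-exp(2)/4 - 3/4

Integrate by parts 3 times (u = t^3, dv = -2*exp(2*t) dt).
An antiderivative is F(t) = (-4*t**3 + 6*t**2 - 6*t + 3)*exp(2*t)/4.
Then F(1) - F(0) = (-exp(2)/4) - (3/4) = -exp(2)/4 - 3/4.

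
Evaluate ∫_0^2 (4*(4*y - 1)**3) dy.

Let u = 4*y - 1, so du = 4 dy. When y = 0, u = -1; when y = 2, u = 7.
The integral becomes ∫ u**3 du from -1 to 7, with antiderivative u**4/4.
Back in y: F(y) = (4*y - 1)**4/4.
Then F(2) - F(0) = (2401/4) - (1/4) = 600.

600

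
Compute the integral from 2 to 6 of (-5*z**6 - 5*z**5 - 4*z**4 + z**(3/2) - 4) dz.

-25714576/105 - 8*sqrt(2)/5 + 72*sqrt(6)/5

By the power rule, an antiderivative is F(z) = -5*z**7/7 - 5*z**6/6 + 2*z**(5/2)/5 - 4*z**5/5 - 4*z.
Then F(6) - F(2) = (-8577768/35 + 72*sqrt(6)/5) - (-18728/105 + 8*sqrt(2)/5) = -25714576/105 - 8*sqrt(2)/5 + 72*sqrt(6)/5.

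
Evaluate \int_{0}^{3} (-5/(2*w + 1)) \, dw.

An antiderivative is F(w) = -5*log(2*w + 1)/2.
Then F(3) - F(0) = (-5*log(7)/2) - (0) = -5*log(7)/2.

-5*log(7)/2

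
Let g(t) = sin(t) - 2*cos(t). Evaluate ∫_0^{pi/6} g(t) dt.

An antiderivative is F(t) = -2*sin(t) - cos(t).
Then F(pi/6) - F(0) = (-1 - sqrt(3)/2) - (-1) = -sqrt(3)/2.

-sqrt(3)/2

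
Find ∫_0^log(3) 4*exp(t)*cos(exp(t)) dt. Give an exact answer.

Let u = exp(t), so du = exp(t) dt. When t = 0, u = 1; when t = log(3), u = 3.
The integral becomes 4·∫ cos(u) du from 1 to 3, with antiderivative 4*sin(u).
Back in t: F(t) = 4*sin(exp(t)).
Then F(log(3)) - F(0) = (4*sin(3)) - (4*sin(1)) = -4*sin(1) + 4*sin(3).

-4*sin(1) + 4*sin(3)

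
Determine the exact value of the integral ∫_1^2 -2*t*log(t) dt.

3/2 - log(16)

Integrate by parts once (u = ln t, dv = -2*t dt).
An antiderivative is F(t) = -t**2*(2*log(t) - 1)/2.
Then F(2) - F(1) = (2 - log(16)) - (1/2) = 3/2 - log(16).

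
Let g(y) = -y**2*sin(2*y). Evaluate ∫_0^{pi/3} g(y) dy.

Integrate by parts twice (u = y^2, dv = -sin(2*y) dy).
An antiderivative is F(y) = y**2*cos(2*y)/2 - y*sin(2*y)/2 - cos(2*y)/4.
Then F(pi/3) - F(0) = (-sqrt(3)*pi/12 - pi**2/36 + 1/8) - (-1/4) = -sqrt(3)*pi/12 - pi**2/36 + 3/8.

-sqrt(3)*pi/12 - pi**2/36 + 3/8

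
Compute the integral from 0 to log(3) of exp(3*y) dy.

26/3

Let u = exp(y), so du = exp(y) dy. When y = 0, u = 1; when y = log(3), u = 3.
The integral becomes ∫ u**2 du from 1 to 3, with antiderivative u**3/3.
Back in y: F(y) = exp(3*y)/3.
Then F(log(3)) - F(0) = (9) - (1/3) = 26/3.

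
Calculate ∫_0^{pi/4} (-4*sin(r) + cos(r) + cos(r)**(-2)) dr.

An antiderivative is F(r) = sin(r) + 4*cos(r) + tan(r).
Then F(pi/4) - F(0) = (1 + 5*sqrt(2)/2) - (4) = -3 + 5*sqrt(2)/2.

-3 + 5*sqrt(2)/2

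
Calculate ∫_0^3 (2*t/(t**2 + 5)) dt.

Let u = t**2 + 5, so du = 2*t dt. When t = 0, u = 5; when t = 3, u = 14.
The integral becomes ∫ 1/u du from 5 to 14, with antiderivative log(u).
Back in t: F(t) = log(t**2 + 5).
Then F(3) - F(0) = (log(14)) - (log(5)) = log(14/5).

log(14/5)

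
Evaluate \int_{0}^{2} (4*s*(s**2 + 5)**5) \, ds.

Let u = s**2 + 5, so du = 2*s ds. When s = 0, u = 5; when s = 2, u = 9.
The integral becomes 2·∫ u**5 du from 5 to 9, with antiderivative u**6/3.
Back in s: F(s) = (s**2 + 5)**6/3.
Then F(2) - F(0) = (177147) - (15625/3) = 515816/3.

515816/3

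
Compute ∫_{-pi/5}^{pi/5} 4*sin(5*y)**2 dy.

4*pi/5

Use the identity sin^2(5*y) = (1 - cos(10*y))/2.
An antiderivative is F(y) = 2*y - sin(10*y)/5.
Then F(pi/5) - F(-pi/5) = (2*pi/5) - (-2*pi/5) = 4*pi/5.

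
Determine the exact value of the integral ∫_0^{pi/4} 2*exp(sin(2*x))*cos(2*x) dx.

Let u = sin(2*x), so du = 2*cos(2*x) dx. When x = 0, u = 0; when x = pi/4, u = 1.
The integral becomes ∫ exp(u) du from 0 to 1, with antiderivative exp(u).
Back in x: F(x) = exp(sin(2*x)).
Then F(pi/4) - F(0) = (E) - (1) = -1 + E.

-1 + E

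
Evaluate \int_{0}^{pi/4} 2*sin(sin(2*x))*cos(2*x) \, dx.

1 - cos(1)

Let u = sin(2*x), so du = 2*cos(2*x) dx. When x = 0, u = 0; when x = pi/4, u = 1.
The integral becomes ∫ sin(u) du from 0 to 1, with antiderivative -cos(u).
Back in x: F(x) = -cos(sin(2*x)).
Then F(pi/4) - F(0) = (-cos(1)) - (-1) = 1 - cos(1).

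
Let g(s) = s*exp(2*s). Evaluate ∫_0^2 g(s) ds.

1/4 + 3*exp(4)/4

Integrate by parts once (u = s, dv = exp(2*s) ds).
An antiderivative is F(s) = (2*s - 1)*exp(2*s)/4.
Then F(2) - F(0) = (3*exp(4)/4) - (-1/4) = 1/4 + 3*exp(4)/4.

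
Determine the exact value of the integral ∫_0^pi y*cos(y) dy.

-2

Integrate by parts once (u = y, dv = cos(y) dy).
An antiderivative is F(y) = y*sin(y) + cos(y).
Then F(pi) - F(0) = (-1) - (1) = -2.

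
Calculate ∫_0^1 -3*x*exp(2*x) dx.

Integrate by parts once (u = x, dv = -3*exp(2*x) dx).
An antiderivative is F(x) = (-6*x + 3)*exp(2*x)/4.
Then F(1) - F(0) = (-3*exp(2)/4) - (3/4) = -3*exp(2)/4 - 3/4.

-3*exp(2)/4 - 3/4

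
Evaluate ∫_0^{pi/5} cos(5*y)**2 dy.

Use the identity cos^2(5*y) = (1 + cos(10*y))/2.
An antiderivative is F(y) = y/2 + sin(10*y)/20.
Then F(pi/5) - F(0) = (pi/10) - (0) = pi/10.

pi/10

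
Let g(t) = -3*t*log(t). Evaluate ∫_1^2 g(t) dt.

Integrate by parts once (u = ln t, dv = -3*t dt).
An antiderivative is F(t) = -3*t**2*(2*log(t) - 1)/4.
Then F(2) - F(1) = (3 - log(64)) - (3/4) = 9/4 - log(64).

9/4 - log(64)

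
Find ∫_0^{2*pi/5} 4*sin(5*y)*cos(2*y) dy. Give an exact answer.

5*sqrt(5)/21 + 25/21

Use the identity sin(5*y)cos(2*y) = [sin(7*y) + sin(3*y)]/2.
An antiderivative is F(y) = -2*cos(3*y)/3 - 2*cos(7*y)/7.
Then F(2*pi/5) - F(0) = (5/21 + 5*sqrt(5)/21) - (-20/21) = 5*sqrt(5)/21 + 25/21.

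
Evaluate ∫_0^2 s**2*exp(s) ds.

Integrate by parts twice (u = s^2, dv = exp(s) ds).
An antiderivative is F(s) = (s**2 - 2*s + 2)*exp(s).
Then F(2) - F(0) = (2*exp(2)) - (2) = -2 + 2*exp(2).

-2 + 2*exp(2)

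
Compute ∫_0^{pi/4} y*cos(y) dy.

Integrate by parts once (u = y, dv = cos(y) dy).
An antiderivative is F(y) = y*sin(y) + cos(y).
Then F(pi/4) - F(0) = (sqrt(2)*(pi + 4)/8) - (1) = -1 + sqrt(2)*pi/8 + sqrt(2)/2.

-1 + sqrt(2)*pi/8 + sqrt(2)/2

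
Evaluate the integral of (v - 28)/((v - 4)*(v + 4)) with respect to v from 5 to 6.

Factor the denominator: v**2 - 16 = (v + 4)(v - 4).
Partial fractions: (v - 28)/((v - 4)*(v + 4)) = 4/(v + 4) - 3/(v - 4).
An antiderivative is F(v) = -3*log(v - 4) + 4*log(v + 4).
Then F(6) - F(5) = (log(2) + 4*log(5)) - (8*log(3)) = -8*log(3) + log(2) + 4*log(5).

-8*log(3) + log(2) + 4*log(5)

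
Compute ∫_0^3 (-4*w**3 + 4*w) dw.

By the power rule, an antiderivative is F(w) = -w**4 + 2*w**2.
Then F(3) - F(0) = (-63) - (0) = -63.

-63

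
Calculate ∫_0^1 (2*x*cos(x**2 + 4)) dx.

sin(5) - sin(4)

Let u = x**2 + 4, so du = 2*x dx. When x = 0, u = 4; when x = 1, u = 5.
The integral becomes ∫ cos(u) du from 4 to 5, with antiderivative sin(u).
Back in x: F(x) = sin(x**2 + 4).
Then F(1) - F(0) = (sin(5)) - (sin(4)) = sin(5) - sin(4).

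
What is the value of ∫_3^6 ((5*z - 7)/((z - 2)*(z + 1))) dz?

-6*log(2) + 4*log(7)

Factor the denominator: z**2 - z - 2 = (z + 1)(z - 2).
Partial fractions: (5*z - 7)/((z - 2)*(z + 1)) = 4/(z + 1) + 1/(z - 2).
An antiderivative is F(z) = log(z - 2) + 4*log(z + 1).
Then F(6) - F(3) = (2*log(2) + 4*log(7)) - (8*log(2)) = -6*log(2) + 4*log(7).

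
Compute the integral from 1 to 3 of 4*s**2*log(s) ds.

Integrate by parts once (u = ln s, dv = 4*s**2 ds).
An antiderivative is F(s) = 4*s**3*(3*log(s) - 1)/9.
Then F(3) - F(1) = (-12 + 36*log(3)) - (-4/9) = -104/9 + 36*log(3).

-104/9 + 36*log(3)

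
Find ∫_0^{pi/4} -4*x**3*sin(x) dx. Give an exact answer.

sqrt(2)*(-96*pi - 12*pi**2 + pi**3 + 384)/32

Integrate by parts 3 times (u = x^3, dv = -4*sin(x) dx).
An antiderivative is F(x) = 4*x**3*cos(x) - 12*x**2*sin(x) - 24*x*cos(x) + 24*sin(x).
Then F(pi/4) - F(0) = (sqrt(2)*(-96*pi - 12*pi**2 + pi**3 + 384)/32) - (0) = sqrt(2)*(-96*pi - 12*pi**2 + pi**3 + 384)/32.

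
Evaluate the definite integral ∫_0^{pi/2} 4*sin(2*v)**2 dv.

pi

Use the identity sin^2(2*v) = (1 - cos(4*v))/2.
An antiderivative is F(v) = 2*v - sin(4*v)/2.
Then F(pi/2) - F(0) = (pi) - (0) = pi.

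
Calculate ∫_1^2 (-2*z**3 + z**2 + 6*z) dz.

23/6

By the power rule, an antiderivative is F(z) = -z**4/2 + z**3/3 + 3*z**2.
Then F(2) - F(1) = (20/3) - (17/6) = 23/6.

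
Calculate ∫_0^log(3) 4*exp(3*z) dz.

Let u = exp(z), so du = exp(z) dz. When z = 0, u = 1; when z = log(3), u = 3.
The integral becomes 4·∫ u**2 du from 1 to 3, with antiderivative 4*u**3/3.
Back in z: F(z) = 4*exp(3*z)/3.
Then F(log(3)) - F(0) = (36) - (4/3) = 104/3.

104/3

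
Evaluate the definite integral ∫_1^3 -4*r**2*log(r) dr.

Integrate by parts once (u = ln r, dv = -4*r**2 dr).
An antiderivative is F(r) = -4*r**3*(3*log(r) - 1)/9.
Then F(3) - F(1) = (12 - 36*log(3)) - (4/9) = 104/9 - 36*log(3).

104/9 - 36*log(3)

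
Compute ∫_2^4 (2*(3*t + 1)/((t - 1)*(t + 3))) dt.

-4*log(5) + 2*log(3) + 4*log(7)

Factor the denominator: t**2 + 2*t - 3 = (t + 3)(t - 1).
Partial fractions: 2*(3*t + 1)/((t - 1)*(t + 3)) = 4/(t + 3) + 2/(t - 1).
An antiderivative is F(t) = 2*log(t - 1) + 4*log(t + 3).
Then F(4) - F(2) = (2*log(3) + 4*log(7)) - (4*log(5)) = -4*log(5) + 2*log(3) + 4*log(7).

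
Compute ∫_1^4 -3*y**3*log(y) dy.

Integrate by parts once (u = ln y, dv = -3*y**3 dy).
An antiderivative is F(y) = -3*y**4*(4*log(y) - 1)/16.
Then F(4) - F(1) = (48 - 384*log(2)) - (3/16) = 765/16 - 384*log(2).

765/16 - 384*log(2)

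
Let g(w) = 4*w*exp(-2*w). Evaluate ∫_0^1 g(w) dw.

Integrate by parts once (u = w, dv = 4*exp(-2*w) dw).
An antiderivative is F(w) = (-2*w - 1)*exp(-2*w).
Then F(1) - F(0) = (-3*exp(-2)) - (-1) = 1 - 3*exp(-2).

1 - 3*exp(-2)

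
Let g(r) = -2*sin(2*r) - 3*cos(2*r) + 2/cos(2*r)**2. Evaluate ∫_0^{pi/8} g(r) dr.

-sqrt(2)/4

An antiderivative is F(r) = -3*sin(2*r)/2 + cos(2*r) + tan(2*r).
Then F(pi/8) - F(0) = (1 - sqrt(2)/4) - (1) = -sqrt(2)/4.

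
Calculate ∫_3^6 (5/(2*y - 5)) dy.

5*log(7)/2

An antiderivative is F(y) = 5*log(2*y - 5)/2.
Then F(6) - F(3) = (5*log(7)/2) - (0) = 5*log(7)/2.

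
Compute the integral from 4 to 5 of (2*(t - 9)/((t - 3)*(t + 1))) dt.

-5*log(5) + 2*log(2) + 5*log(3)

Factor the denominator: t**2 - 2*t - 3 = (t + 1)(t - 3).
Partial fractions: 2*(t - 9)/((t - 3)*(t + 1)) = 5/(t + 1) - 3/(t - 3).
An antiderivative is F(t) = -3*log(t - 3) + 5*log(t + 1).
Then F(5) - F(4) = (2*log(2) + 5*log(3)) - (5*log(5)) = -5*log(5) + 2*log(2) + 5*log(3).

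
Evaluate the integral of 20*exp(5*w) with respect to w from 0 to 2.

-4 + 4*exp(10)

Let u = 5*w, so du = 5 dw. When w = 0, u = 0; when w = 2, u = 10.
The integral becomes 4·∫ exp(u) du from 0 to 10, with antiderivative 4*exp(u).
Back in w: F(w) = 4*exp(5*w).
Then F(2) - F(0) = (4*exp(10)) - (4) = -4 + 4*exp(10).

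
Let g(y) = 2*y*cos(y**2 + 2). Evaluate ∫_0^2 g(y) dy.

Let u = y**2 + 2, so du = 2*y dy. When y = 0, u = 2; when y = 2, u = 6.
The integral becomes ∫ cos(u) du from 2 to 6, with antiderivative sin(u).
Back in y: F(y) = sin(y**2 + 2).
Then F(2) - F(0) = (sin(6)) - (sin(2)) = -sin(2) + sin(6).

-sin(2) + sin(6)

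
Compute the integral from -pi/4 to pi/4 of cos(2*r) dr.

1

An antiderivative is F(r) = sin(2*r)/2.
Then F(pi/4) - F(-pi/4) = (1/2) - (-1/2) = 1.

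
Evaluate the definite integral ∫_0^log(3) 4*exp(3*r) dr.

Let u = exp(r), so du = exp(r) dr. When r = 0, u = 1; when r = log(3), u = 3.
The integral becomes 4·∫ u**2 du from 1 to 3, with antiderivative 4*u**3/3.
Back in r: F(r) = 4*exp(3*r)/3.
Then F(log(3)) - F(0) = (36) - (4/3) = 104/3.

104/3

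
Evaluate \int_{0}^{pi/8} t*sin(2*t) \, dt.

sqrt(2)*(4 - pi)/32

Integrate by parts once (u = t, dv = sin(2*t) dt).
An antiderivative is F(t) = -t*cos(2*t)/2 + sin(2*t)/4.
Then F(pi/8) - F(0) = (sqrt(2)*(4 - pi)/32) - (0) = sqrt(2)*(4 - pi)/32.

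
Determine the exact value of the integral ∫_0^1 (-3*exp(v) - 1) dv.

An antiderivative is F(v) = -v - 3*exp(v).
Then F(1) - F(0) = (-3*E - 1) - (-3) = 2 - 3*E.

2 - 3*E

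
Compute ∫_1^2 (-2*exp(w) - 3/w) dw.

An antiderivative is F(w) = -2*exp(w) - 3*log(w).
Then F(2) - F(1) = (-2*exp(2) - log(8)) - (-2*exp(1)) = -2*exp(2) - log(8) + 2*exp(1).

-2*exp(2) - log(8) + 2*exp(1)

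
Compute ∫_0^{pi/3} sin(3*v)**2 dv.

Use the identity sin^2(3*v) = (1 - cos(6*v))/2.
An antiderivative is F(v) = v/2 - sin(6*v)/12.
Then F(pi/3) - F(0) = (pi/6) - (0) = pi/6.

pi/6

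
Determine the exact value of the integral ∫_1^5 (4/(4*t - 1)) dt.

An antiderivative is F(t) = log(4*t - 1).
Then F(5) - F(1) = (log(19)) - (log(3)) = log(19/3).

log(19/3)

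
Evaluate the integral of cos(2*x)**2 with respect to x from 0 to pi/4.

pi/8

Use the identity cos^2(2*x) = (1 + cos(4*x))/2.
An antiderivative is F(x) = x/2 + sin(4*x)/8.
Then F(pi/4) - F(0) = (pi/8) - (0) = pi/8.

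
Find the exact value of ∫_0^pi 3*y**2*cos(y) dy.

-6*pi

Integrate by parts twice (u = y^2, dv = 3*cos(y) dy).
An antiderivative is F(y) = 3*y**2*sin(y) + 6*y*cos(y) - 6*sin(y).
Then F(pi) - F(0) = (-6*pi) - (0) = -6*pi.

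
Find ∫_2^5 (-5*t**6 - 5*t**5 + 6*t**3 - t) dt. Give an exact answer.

-948873/14

By the power rule, an antiderivative is F(t) = -5*t**7/7 - 5*t**6/6 + 3*t**4/2 - t**2/2.
Then F(5) - F(2) = (-2851775/42) - (-2578/21) = -948873/14.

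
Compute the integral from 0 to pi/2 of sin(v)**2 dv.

Use the identity sin^2(v) = (1 - cos(2*v))/2.
An antiderivative is F(v) = v/2 - sin(2*v)/4.
Then F(pi/2) - F(0) = (pi/4) - (0) = pi/4.

pi/4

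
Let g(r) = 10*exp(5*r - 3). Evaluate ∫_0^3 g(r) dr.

-(2 - 2*exp(15))*exp(-3)

Let u = 5*r - 3, so du = 5 dr. When r = 0, u = -3; when r = 3, u = 12.
The integral becomes 2·∫ exp(u) du from -3 to 12, with antiderivative 2*exp(u).
Back in r: F(r) = 2*exp(5*r - 3).
Then F(3) - F(0) = (2*exp(12)) - (2*exp(-3)) = -(2 - 2*exp(15))*exp(-3).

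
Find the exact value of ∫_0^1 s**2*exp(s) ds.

Integrate by parts twice (u = s^2, dv = exp(s) ds).
An antiderivative is F(s) = (s**2 - 2*s + 2)*exp(s).
Then F(1) - F(0) = (E) - (2) = -2 + E.

-2 + E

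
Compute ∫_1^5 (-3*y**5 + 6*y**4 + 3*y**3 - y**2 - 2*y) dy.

By the power rule, an antiderivative is F(y) = -y**6/2 + 6*y**5/5 + 3*y**4/4 - y**3/3 - y**2.
Then F(5) - F(1) = (-43925/12) - (7/60) = -54908/15.

-54908/15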